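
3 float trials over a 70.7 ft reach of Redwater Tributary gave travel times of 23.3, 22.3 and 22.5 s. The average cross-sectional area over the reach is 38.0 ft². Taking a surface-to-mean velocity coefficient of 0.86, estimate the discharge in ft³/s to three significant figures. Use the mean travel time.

t̄ = (23.3 + 22.3 + 22.5) / 3 = 22.7 s
v_surface = L / t̄ = 70.7 / 22.7 = 3.115 ft/s
v_mean = 0.86 × 3.115 = 2.679 ft/s
Q = A × v_mean = 38.0 × 2.679 = 101.8 ft³/s

102 ft³/s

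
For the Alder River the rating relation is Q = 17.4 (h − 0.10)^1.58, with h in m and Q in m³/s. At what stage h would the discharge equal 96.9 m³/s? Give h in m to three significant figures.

3.06 m

h − h₀ = (Q/C)^(1/b) = (96.9/17.4)^(1/1.58) = 2.965 m
h = 0.10 + 2.965 = 3.065 m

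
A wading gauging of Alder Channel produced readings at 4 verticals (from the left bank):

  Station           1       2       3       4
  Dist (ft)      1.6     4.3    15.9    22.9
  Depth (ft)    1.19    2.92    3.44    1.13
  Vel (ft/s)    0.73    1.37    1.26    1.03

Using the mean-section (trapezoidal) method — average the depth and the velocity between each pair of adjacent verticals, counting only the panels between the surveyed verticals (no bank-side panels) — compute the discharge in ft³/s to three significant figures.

72.6 ft³/s

Panel 1-2: Δb = 2.7 ft, d̄ = (1.19+2.92)/2 = 2.055, v̄ = (0.73+1.37)/2 = 1.05 → q = 2.7×2.055×1.05 = 5.826 ft³/s
Panel 2-3: Δb = 11.6 ft, d̄ = (2.92+3.44)/2 = 3.18, v̄ = (1.37+1.26)/2 = 1.315 → q = 11.6×3.18×1.315 = 48.51 ft³/s
Panel 3-4: Δb = 7 ft, d̄ = (3.44+1.13)/2 = 2.285, v̄ = (1.26+1.03)/2 = 1.145 → q = 7×2.285×1.145 = 18.31 ft³/s
Q = Σ q = 72.65 ft³/s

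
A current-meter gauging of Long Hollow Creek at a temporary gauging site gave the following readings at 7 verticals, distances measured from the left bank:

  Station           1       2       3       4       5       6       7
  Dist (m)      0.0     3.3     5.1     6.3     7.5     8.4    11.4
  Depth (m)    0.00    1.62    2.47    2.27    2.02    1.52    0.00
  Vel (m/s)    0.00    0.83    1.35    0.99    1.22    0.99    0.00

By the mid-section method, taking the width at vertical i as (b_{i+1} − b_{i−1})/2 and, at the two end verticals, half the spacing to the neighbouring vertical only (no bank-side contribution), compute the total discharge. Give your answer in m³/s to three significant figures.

w_2 = (5.1 − 0.0)/2 = 2.55 m; q_2 = 0.83 × 1.62 × 2.55 = 3.429 m³/s
w_3 = (6.3 − 3.3)/2 = 1.5 m; q_3 = 1.35 × 2.47 × 1.5 = 5.002 m³/s
w_4 = (7.5 − 5.1)/2 = 1.2 m; q_4 = 0.99 × 2.27 × 1.2 = 2.697 m³/s
w_5 = (8.4 − 6.3)/2 = 1.05 m; q_5 = 1.22 × 2.02 × 1.05 = 2.588 m³/s
w_6 = (11.4 − 7.5)/2 = 1.95 m; q_6 = 0.99 × 1.52 × 1.95 = 2.934 m³/s
Stations 1, 7 contribute zero (depth or velocity is 0).
Q = Σ qᵢ = 16.65 m³/s

16.6 m³/s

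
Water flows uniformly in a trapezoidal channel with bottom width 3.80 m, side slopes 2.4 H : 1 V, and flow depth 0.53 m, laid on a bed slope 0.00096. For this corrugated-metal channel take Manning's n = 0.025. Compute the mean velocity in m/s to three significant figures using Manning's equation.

A = (b + z·y)·y = (3.80 + 2.4×0.53)×0.53 = 2.688 m²
P = b + 2y√(1+z²) = 3.80 + 2×0.53×√(1+2.4²) = 6.556 m
R = A/P = 2.688/6.556 = 0.4100 m
Q = (1/n)·A·R^(2/3)·S^(1/2) = (1/0.025) × 2.688 × 0.4100^(2/3) × 0.00096^(1/2) = 1.839 m³/s
V = Q/A = 1.839/2.688 = 0.6840 m/s

0.684 m/s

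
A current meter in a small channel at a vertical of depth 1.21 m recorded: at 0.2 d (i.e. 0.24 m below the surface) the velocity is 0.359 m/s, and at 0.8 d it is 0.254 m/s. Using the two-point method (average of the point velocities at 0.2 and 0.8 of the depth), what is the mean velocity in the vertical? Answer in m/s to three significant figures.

0.307 m/s

v̄ = (0.359 + 0.254) / 2 = 0.3065 m/s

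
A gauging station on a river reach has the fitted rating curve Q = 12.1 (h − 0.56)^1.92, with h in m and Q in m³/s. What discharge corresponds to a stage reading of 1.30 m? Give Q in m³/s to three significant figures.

Q = 12.1 × (1.30 − 0.56)^1.92 = 12.1 × 0.74^1.92 = 6.788 m³/s

6.79 m³/s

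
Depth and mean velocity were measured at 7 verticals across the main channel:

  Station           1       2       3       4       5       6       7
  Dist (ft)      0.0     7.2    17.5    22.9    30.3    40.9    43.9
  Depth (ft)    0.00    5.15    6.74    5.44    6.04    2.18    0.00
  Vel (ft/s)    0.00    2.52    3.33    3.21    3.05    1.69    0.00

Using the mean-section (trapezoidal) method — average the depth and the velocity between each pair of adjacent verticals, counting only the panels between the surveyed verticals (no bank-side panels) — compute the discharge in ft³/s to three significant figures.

549 ft³/s

Panel 1-2: Δb = 7.2 ft, d̄ = (0.00+5.15)/2 = 2.575, v̄ = (0.00+2.52)/2 = 1.26 → q = 7.2×2.575×1.26 = 23.36 ft³/s
Panel 2-3: Δb = 10.3 ft, d̄ = (5.15+6.74)/2 = 5.945, v̄ = (2.52+3.33)/2 = 2.925 → q = 10.3×5.945×2.925 = 179.1 ft³/s
Panel 3-4: Δb = 5.4 ft, d̄ = (6.74+5.44)/2 = 6.09, v̄ = (3.33+3.21)/2 = 3.27 → q = 5.4×6.09×3.27 = 107.5 ft³/s
Panel 4-5: Δb = 7.4 ft, d̄ = (5.44+6.04)/2 = 5.74, v̄ = (3.21+3.05)/2 = 3.13 → q = 7.4×5.74×3.13 = 132.9 ft³/s
Panel 5-6: Δb = 10.6 ft, d̄ = (6.04+2.18)/2 = 4.11, v̄ = (3.05+1.69)/2 = 2.37 → q = 10.6×4.11×2.37 = 103.3 ft³/s
Panel 6-7: Δb = 3 ft, d̄ = (2.18+0.00)/2 = 1.09, v̄ = (1.69+0.00)/2 = 0.845 → q = 3×1.09×0.845 = 2.763 ft³/s
Q = Σ q = 549.0 ft³/s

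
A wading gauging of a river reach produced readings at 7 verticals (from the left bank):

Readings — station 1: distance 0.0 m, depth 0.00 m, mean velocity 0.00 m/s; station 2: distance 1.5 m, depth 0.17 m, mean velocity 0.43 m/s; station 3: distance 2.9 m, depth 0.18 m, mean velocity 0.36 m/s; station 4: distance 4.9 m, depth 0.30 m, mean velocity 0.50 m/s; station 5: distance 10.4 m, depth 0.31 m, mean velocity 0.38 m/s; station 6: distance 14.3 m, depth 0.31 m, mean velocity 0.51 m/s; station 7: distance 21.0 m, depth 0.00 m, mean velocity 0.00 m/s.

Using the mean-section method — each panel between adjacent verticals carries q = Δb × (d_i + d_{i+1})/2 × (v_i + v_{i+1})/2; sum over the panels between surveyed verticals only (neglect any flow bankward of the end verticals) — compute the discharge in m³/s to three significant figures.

Panel 1-2: Δb = 1.5 m, d̄ = (0.00+0.17)/2 = 0.085, v̄ = (0.00+0.43)/2 = 0.215 → q = 1.5×0.085×0.215 = 0.02741 m³/s
Panel 2-3: Δb = 1.4 m, d̄ = (0.17+0.18)/2 = 0.175, v̄ = (0.43+0.36)/2 = 0.395 → q = 1.4×0.175×0.395 = 0.09678 m³/s
Panel 3-4: Δb = 2 m, d̄ = (0.18+0.30)/2 = 0.24, v̄ = (0.36+0.50)/2 = 0.43 → q = 2×0.24×0.43 = 0.2064 m³/s
Panel 4-5: Δb = 5.5 m, d̄ = (0.30+0.31)/2 = 0.305, v̄ = (0.50+0.38)/2 = 0.44 → q = 5.5×0.305×0.44 = 0.7381 m³/s
Panel 5-6: Δb = 3.9 m, d̄ = (0.31+0.31)/2 = 0.31, v̄ = (0.38+0.51)/2 = 0.445 → q = 3.9×0.31×0.445 = 0.5380 m³/s
Panel 6-7: Δb = 6.7 m, d̄ = (0.31+0.00)/2 = 0.155, v̄ = (0.51+0.00)/2 = 0.255 → q = 6.7×0.155×0.255 = 0.2648 m³/s
Q = Σ q = 1.872 m³/s

1.87 m³/s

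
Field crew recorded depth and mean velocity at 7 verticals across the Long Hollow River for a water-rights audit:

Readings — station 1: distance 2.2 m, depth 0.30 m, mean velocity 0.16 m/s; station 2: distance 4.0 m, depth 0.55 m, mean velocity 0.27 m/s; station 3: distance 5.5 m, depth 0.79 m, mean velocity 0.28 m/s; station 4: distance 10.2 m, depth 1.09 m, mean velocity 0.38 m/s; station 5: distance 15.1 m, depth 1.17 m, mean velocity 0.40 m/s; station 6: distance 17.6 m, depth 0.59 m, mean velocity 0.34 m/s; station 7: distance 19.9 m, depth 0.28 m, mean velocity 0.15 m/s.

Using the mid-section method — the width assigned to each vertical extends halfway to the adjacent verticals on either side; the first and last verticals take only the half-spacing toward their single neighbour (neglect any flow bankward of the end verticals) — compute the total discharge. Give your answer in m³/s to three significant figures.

5.22 m³/s

w_1 = (4.0 − 2.2)/2 = 0.9 m; q_1 = 0.16 × 0.30 × 0.9 = 0.04320 m³/s
w_2 = (5.5 − 2.2)/2 = 1.65 m; q_2 = 0.27 × 0.55 × 1.65 = 0.2450 m³/s
w_3 = (10.2 − 4.0)/2 = 3.1 m; q_3 = 0.28 × 0.79 × 3.1 = 0.6857 m³/s
w_4 = (15.1 − 5.5)/2 = 4.8 m; q_4 = 0.38 × 1.09 × 4.8 = 1.988 m³/s
w_5 = (17.6 − 10.2)/2 = 3.7 m; q_5 = 0.40 × 1.17 × 3.7 = 1.732 m³/s
w_6 = (19.9 − 15.1)/2 = 2.4 m; q_6 = 0.34 × 0.59 × 2.4 = 0.4814 m³/s
w_7 = (19.9 − 17.6)/2 = 1.15 m; q_7 = 0.15 × 0.28 × 1.15 = 0.04830 m³/s
Q = Σ qᵢ = 5.223 m³/s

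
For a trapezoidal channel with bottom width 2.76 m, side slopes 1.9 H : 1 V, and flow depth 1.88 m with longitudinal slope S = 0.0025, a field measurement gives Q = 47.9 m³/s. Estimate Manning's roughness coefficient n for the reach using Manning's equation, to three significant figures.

0.0132

A = (b + z·y)·y = (2.76 + 1.9×1.88)×1.88 = 11.90 m²
P = b + 2y√(1+z²) = 2.76 + 2×1.88×√(1+1.9²) = 10.83 m
R = A/P = 11.90/10.83 = 1.099 m
n = (1/Q)·A·R^(2/3)·S^(1/2) = (1/47.9) × 11.90 × 1.065 × 0.05000 = 0.01323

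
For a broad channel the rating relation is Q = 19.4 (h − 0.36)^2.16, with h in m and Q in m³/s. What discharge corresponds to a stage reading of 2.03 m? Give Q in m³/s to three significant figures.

Q = 19.4 × (2.03 − 0.36)^2.16 = 19.4 × 1.67^2.16 = 58.73 m³/s

58.7 m³/s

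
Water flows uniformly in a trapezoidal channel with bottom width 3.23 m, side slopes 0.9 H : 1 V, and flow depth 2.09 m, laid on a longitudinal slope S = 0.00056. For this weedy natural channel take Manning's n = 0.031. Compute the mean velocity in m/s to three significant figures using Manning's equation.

0.865 m/s

A = (b + z·y)·y = (3.23 + 0.9×2.09)×2.09 = 10.68 m²
P = b + 2y√(1+z²) = 3.23 + 2×2.09×√(1+0.9²) = 8.854 m
R = A/P = 10.68/8.854 = 1.207 m
Q = (1/n)·A·R^(2/3)·S^(1/2) = (1/0.031) × 10.68 × 1.207^(2/3) × 0.00056^(1/2) = 9.241 m³/s
V = Q/A = 9.241/10.68 = 0.8651 m/s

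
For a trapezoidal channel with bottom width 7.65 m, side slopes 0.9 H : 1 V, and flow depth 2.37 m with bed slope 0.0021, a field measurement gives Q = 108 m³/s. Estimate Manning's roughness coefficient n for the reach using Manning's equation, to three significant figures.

0.0138

A = (b + z·y)·y = (7.65 + 0.9×2.37)×2.37 = 23.19 m²
P = b + 2y√(1+z²) = 7.65 + 2×2.37×√(1+0.9²) = 14.03 m
R = A/P = 23.19/14.03 = 1.653 m
n = (1/Q)·A·R^(2/3)·S^(1/2) = (1/108) × 23.19 × 1.398 × 0.04583 = 0.01375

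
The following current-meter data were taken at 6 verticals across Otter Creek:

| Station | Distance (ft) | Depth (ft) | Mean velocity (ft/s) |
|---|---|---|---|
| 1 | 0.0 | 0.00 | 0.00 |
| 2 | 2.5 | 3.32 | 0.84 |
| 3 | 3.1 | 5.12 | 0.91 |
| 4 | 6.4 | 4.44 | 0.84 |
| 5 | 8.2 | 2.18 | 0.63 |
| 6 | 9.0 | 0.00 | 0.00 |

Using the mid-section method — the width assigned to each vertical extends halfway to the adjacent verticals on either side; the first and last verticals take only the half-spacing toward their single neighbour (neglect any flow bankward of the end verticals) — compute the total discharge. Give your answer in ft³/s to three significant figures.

w_2 = (3.1 − 0.0)/2 = 1.55 ft; q_2 = 0.84 × 3.32 × 1.55 = 4.323 ft³/s
w_3 = (6.4 − 2.5)/2 = 1.95 ft; q_3 = 0.91 × 5.12 × 1.95 = 9.085 ft³/s
w_4 = (8.2 − 3.1)/2 = 2.55 ft; q_4 = 0.84 × 4.44 × 2.55 = 9.510 ft³/s
w_5 = (9.0 − 6.4)/2 = 1.3 ft; q_5 = 0.63 × 2.18 × 1.3 = 1.785 ft³/s
Stations 1, 6 contribute zero (depth or velocity is 0).
Q = Σ qᵢ = 24.70 ft³/s

24.7 ft³/s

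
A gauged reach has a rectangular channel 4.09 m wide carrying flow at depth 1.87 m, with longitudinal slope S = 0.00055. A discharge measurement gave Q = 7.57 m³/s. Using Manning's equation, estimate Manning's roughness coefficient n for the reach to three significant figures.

A = b·y = 4.09 × 1.87 = 7.648 m²
P = b + 2y = 4.09 + 2×1.87 = 7.830 m
R = A/P = 7.648/7.830 = 0.9768 m
n = (1/Q)·A·R^(2/3)·S^(1/2) = (1/7.57) × 7.648 × 0.9845 × 0.02345 = 0.02333

0.0233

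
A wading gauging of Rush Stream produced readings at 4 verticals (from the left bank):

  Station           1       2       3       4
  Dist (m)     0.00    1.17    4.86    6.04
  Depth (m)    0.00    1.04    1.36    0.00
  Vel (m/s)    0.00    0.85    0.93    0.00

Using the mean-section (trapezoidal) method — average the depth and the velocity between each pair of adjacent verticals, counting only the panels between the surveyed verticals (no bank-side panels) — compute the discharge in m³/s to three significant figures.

Panel 1-2: Δb = 1.17 m, d̄ = (0.00+1.04)/2 = 0.52, v̄ = (0.00+0.85)/2 = 0.425 → q = 1.17×0.52×0.425 = 0.2586 m³/s
Panel 2-3: Δb = 3.69 m, d̄ = (1.04+1.36)/2 = 1.2, v̄ = (0.85+0.93)/2 = 0.89 → q = 3.69×1.2×0.89 = 3.941 m³/s
Panel 3-4: Δb = 1.18 m, d̄ = (1.36+0.00)/2 = 0.68, v̄ = (0.93+0.00)/2 = 0.465 → q = 1.18×0.68×0.465 = 0.3731 m³/s
Q = Σ q = 4.573 m³/s

4.57 m³/s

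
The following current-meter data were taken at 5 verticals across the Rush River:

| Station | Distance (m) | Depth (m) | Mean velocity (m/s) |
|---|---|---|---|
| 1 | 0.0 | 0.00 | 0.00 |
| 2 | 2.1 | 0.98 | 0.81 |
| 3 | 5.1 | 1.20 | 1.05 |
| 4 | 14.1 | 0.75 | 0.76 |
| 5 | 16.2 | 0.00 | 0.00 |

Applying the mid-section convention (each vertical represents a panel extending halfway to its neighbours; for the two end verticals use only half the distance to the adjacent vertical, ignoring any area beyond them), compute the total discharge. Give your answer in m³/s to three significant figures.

w_2 = (5.1 − 0.0)/2 = 2.55 m; q_2 = 0.81 × 0.98 × 2.55 = 2.024 m³/s
w_3 = (14.1 − 2.1)/2 = 6 m; q_3 = 1.05 × 1.20 × 6 = 7.560 m³/s
w_4 = (16.2 − 5.1)/2 = 5.55 m; q_4 = 0.76 × 0.75 × 5.55 = 3.164 m³/s
Stations 1, 5 contribute zero (depth or velocity is 0).
Q = Σ qᵢ = 12.75 m³/s

12.7 m³/s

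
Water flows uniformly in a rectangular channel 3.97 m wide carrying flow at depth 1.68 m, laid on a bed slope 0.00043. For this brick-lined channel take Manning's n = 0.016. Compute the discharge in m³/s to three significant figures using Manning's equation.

8.12 m³/s

A = b·y = 3.97 × 1.68 = 6.670 m²
P = b + 2y = 3.97 + 2×1.68 = 7.330 m
R = A/P = 6.670/7.330 = 0.9099 m
Q = (1/n)·A·R^(2/3)·S^(1/2) = (1/0.016) × 6.670 × 0.9099^(2/3) × 0.00043^(1/2) = 8.117 m³/s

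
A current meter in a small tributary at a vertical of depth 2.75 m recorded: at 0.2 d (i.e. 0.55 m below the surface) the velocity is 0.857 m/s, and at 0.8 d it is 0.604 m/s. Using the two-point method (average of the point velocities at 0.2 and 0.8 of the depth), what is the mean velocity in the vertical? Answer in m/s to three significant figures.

0.731 m/s

v̄ = (0.857 + 0.604) / 2 = 0.7305 m/s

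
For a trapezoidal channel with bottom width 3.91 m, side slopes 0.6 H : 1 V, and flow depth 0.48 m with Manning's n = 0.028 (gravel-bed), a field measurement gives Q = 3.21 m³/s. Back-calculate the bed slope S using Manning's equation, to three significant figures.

A = (b + z·y)·y = (3.91 + 0.6×0.48)×0.48 = 2.015 m²
P = b + 2y√(1+z²) = 3.91 + 2×0.48×√(1+0.6²) = 5.030 m
R = A/P = 2.015/5.030 = 0.4006 m
S = (Q·n / (1·A·R^(2/3)))² = (3.21×0.028 / (1×2.015×0.5435))² = 0.006736

0.00674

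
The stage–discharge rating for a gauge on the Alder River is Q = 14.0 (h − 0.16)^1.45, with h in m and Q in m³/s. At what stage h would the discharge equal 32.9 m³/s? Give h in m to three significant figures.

1.96 m

h − h₀ = (Q/C)^(1/b) = (32.9/14.0)^(1/1.45) = 1.803 m
h = 0.16 + 1.803 = 1.963 m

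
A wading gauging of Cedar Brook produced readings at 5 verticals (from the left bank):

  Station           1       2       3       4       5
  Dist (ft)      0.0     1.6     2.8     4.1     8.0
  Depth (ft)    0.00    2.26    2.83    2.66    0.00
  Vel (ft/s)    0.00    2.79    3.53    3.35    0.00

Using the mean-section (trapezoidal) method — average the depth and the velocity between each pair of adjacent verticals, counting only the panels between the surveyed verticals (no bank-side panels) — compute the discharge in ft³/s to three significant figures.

33.1 ft³/s

Panel 1-2: Δb = 1.6 ft, d̄ = (0.00+2.26)/2 = 1.13, v̄ = (0.00+2.79)/2 = 1.395 → q = 1.6×1.13×1.395 = 2.522 ft³/s
Panel 2-3: Δb = 1.2 ft, d̄ = (2.26+2.83)/2 = 2.545, v̄ = (2.79+3.53)/2 = 3.16 → q = 1.2×2.545×3.16 = 9.651 ft³/s
Panel 3-4: Δb = 1.3 ft, d̄ = (2.83+2.66)/2 = 2.745, v̄ = (3.53+3.35)/2 = 3.44 → q = 1.3×2.745×3.44 = 12.28 ft³/s
Panel 4-5: Δb = 3.9 ft, d̄ = (2.66+0.00)/2 = 1.33, v̄ = (3.35+0.00)/2 = 1.675 → q = 3.9×1.33×1.675 = 8.688 ft³/s
Q = Σ q = 33.14 ft³/s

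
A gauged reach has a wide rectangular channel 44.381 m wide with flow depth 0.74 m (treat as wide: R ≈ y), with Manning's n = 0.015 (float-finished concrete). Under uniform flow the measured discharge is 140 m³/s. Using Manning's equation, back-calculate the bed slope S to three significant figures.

A = b·y = 44.381 × 0.74 = 32.84 m²
Wide channel: R ≈ y = 0.74 m
S = (Q·n / (1·A·R^(2/3)))² = (140×0.015 / (1×32.84×0.8181))² = 0.006109

0.00611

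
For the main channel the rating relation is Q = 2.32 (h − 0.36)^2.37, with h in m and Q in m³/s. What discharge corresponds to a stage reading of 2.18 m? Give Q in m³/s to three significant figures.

9.59 m³/s

Q = 2.32 × (2.18 − 0.36)^2.37 = 2.32 × 1.82^2.37 = 9.591 m³/s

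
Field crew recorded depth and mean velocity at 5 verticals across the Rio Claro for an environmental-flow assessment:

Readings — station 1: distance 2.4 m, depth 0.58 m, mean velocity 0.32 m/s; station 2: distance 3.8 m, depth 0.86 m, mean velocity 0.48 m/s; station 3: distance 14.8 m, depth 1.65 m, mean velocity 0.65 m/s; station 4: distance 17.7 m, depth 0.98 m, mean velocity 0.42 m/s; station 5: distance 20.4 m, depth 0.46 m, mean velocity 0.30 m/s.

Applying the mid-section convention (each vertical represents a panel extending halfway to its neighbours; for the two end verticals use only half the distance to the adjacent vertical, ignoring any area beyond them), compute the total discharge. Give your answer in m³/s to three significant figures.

11.5 m³/s

w_1 = (3.8 − 2.4)/2 = 0.7 m; q_1 = 0.32 × 0.58 × 0.7 = 0.1299 m³/s
w_2 = (14.8 − 2.4)/2 = 6.2 m; q_2 = 0.48 × 0.86 × 6.2 = 2.559 m³/s
w_3 = (17.7 − 3.8)/2 = 6.95 m; q_3 = 0.65 × 1.65 × 6.95 = 7.454 m³/s
w_4 = (20.4 − 14.8)/2 = 2.8 m; q_4 = 0.42 × 0.98 × 2.8 = 1.152 m³/s
w_5 = (20.4 − 17.7)/2 = 1.35 m; q_5 = 0.30 × 0.46 × 1.35 = 0.1863 m³/s
Q = Σ qᵢ = 11.48 m³/s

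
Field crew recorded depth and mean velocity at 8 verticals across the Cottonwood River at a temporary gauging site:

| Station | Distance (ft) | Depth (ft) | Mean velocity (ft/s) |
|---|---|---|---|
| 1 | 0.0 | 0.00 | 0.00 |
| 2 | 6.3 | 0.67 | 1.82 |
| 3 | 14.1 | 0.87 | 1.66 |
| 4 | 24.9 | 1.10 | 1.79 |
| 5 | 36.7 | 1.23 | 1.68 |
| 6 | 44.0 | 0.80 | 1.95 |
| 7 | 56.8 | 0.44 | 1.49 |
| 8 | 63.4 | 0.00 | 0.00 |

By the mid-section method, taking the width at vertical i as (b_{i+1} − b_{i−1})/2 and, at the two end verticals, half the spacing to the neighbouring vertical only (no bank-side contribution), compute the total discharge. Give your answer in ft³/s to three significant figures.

w_2 = (14.1 − 0.0)/2 = 7.05 ft; q_2 = 1.82 × 0.67 × 7.05 = 8.597 ft³/s
w_3 = (24.9 − 6.3)/2 = 9.3 ft; q_3 = 1.66 × 0.87 × 9.3 = 13.43 ft³/s
w_4 = (36.7 − 14.1)/2 = 11.3 ft; q_4 = 1.79 × 1.10 × 11.3 = 22.25 ft³/s
w_5 = (44.0 − 24.9)/2 = 9.55 ft; q_5 = 1.68 × 1.23 × 9.55 = 19.73 ft³/s
w_6 = (56.8 − 36.7)/2 = 10.05 ft; q_6 = 1.95 × 0.80 × 10.05 = 15.68 ft³/s
w_7 = (63.4 − 44.0)/2 = 9.7 ft; q_7 = 1.49 × 0.44 × 9.7 = 6.359 ft³/s
Stations 1, 8 contribute zero (depth or velocity is 0).
Q = Σ qᵢ = 86.05 ft³/s

86.0 ft³/s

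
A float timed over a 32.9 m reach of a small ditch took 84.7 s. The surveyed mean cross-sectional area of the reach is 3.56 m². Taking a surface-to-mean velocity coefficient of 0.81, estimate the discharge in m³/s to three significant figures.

1.12 m³/s

v_surface = L / t̄ = 32.9 / 84.7 = 0.3884 m/s
v_mean = 0.81 × 0.3884 = 0.3146 m/s
Q = A × v_mean = 3.56 × 0.3146 = 1.120 m³/s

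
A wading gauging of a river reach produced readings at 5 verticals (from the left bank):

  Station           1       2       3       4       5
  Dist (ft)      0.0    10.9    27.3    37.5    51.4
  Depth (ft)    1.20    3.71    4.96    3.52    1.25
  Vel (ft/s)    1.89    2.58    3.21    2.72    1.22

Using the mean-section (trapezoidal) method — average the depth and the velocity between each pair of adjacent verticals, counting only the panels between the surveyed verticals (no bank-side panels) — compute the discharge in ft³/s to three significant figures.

Panel 1-2: Δb = 10.9 ft, d̄ = (1.20+3.71)/2 = 2.455, v̄ = (1.89+2.58)/2 = 2.235 → q = 10.9×2.455×2.235 = 59.81 ft³/s
Panel 2-3: Δb = 16.4 ft, d̄ = (3.71+4.96)/2 = 4.335, v̄ = (2.58+3.21)/2 = 2.895 → q = 16.4×4.335×2.895 = 205.8 ft³/s
Panel 3-4: Δb = 10.2 ft, d̄ = (4.96+3.52)/2 = 4.24, v̄ = (3.21+2.72)/2 = 2.965 → q = 10.2×4.24×2.965 = 128.2 ft³/s
Panel 4-5: Δb = 13.9 ft, d̄ = (3.52+1.25)/2 = 2.385, v̄ = (2.72+1.22)/2 = 1.97 → q = 13.9×2.385×1.97 = 65.31 ft³/s
Q = Σ q = 459.2 ft³/s

459 ft³/s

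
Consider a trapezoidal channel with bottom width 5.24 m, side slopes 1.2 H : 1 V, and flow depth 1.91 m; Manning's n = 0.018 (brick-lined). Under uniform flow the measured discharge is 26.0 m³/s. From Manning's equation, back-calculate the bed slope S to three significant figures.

0.000759

A = (b + z·y)·y = (5.24 + 1.2×1.91)×1.91 = 14.39 m²
P = b + 2y√(1+z²) = 5.24 + 2×1.91×√(1+1.2²) = 11.21 m
R = A/P = 14.39/11.21 = 1.284 m
S = (Q·n / (1·A·R^(2/3)))² = (26.0×0.018 / (1×14.39×1.181))² = 0.0007586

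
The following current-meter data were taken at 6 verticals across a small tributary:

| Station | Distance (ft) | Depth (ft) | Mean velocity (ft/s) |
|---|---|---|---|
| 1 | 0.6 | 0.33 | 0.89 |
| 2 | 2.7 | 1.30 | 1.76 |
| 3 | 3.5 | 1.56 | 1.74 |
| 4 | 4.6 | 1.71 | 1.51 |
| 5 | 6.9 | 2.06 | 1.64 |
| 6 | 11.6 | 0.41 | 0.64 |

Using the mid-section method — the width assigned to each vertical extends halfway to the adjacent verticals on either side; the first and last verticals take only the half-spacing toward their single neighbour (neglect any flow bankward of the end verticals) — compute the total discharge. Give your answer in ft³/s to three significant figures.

w_1 = (2.7 − 0.6)/2 = 1.05 ft; q_1 = 0.89 × 0.33 × 1.05 = 0.3084 ft³/s
w_2 = (3.5 − 0.6)/2 = 1.45 ft; q_2 = 1.76 × 1.30 × 1.45 = 3.318 ft³/s
w_3 = (4.6 − 2.7)/2 = 0.95 ft; q_3 = 1.74 × 1.56 × 0.95 = 2.579 ft³/s
w_4 = (6.9 − 3.5)/2 = 1.7 ft; q_4 = 1.51 × 1.71 × 1.7 = 4.390 ft³/s
w_5 = (11.6 − 4.6)/2 = 3.5 ft; q_5 = 1.64 × 2.06 × 3.5 = 11.82 ft³/s
w_6 = (11.6 − 6.9)/2 = 2.35 ft; q_6 = 0.64 × 0.41 × 2.35 = 0.6166 ft³/s
Q = Σ qᵢ = 23.04 ft³/s

23.0 ft³/s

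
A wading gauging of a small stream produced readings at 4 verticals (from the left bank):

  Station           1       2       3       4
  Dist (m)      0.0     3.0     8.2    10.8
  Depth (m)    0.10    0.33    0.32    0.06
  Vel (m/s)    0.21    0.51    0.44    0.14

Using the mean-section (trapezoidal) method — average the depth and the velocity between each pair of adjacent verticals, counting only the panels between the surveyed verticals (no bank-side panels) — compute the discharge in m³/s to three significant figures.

Panel 1-2: Δb = 3 m, d̄ = (0.10+0.33)/2 = 0.215, v̄ = (0.21+0.51)/2 = 0.36 → q = 3×0.215×0.36 = 0.2322 m³/s
Panel 2-3: Δb = 5.2 m, d̄ = (0.33+0.32)/2 = 0.325, v̄ = (0.51+0.44)/2 = 0.475 → q = 5.2×0.325×0.475 = 0.8028 m³/s
Panel 3-4: Δb = 2.6 m, d̄ = (0.32+0.06)/2 = 0.19, v̄ = (0.44+0.14)/2 = 0.29 → q = 2.6×0.19×0.29 = 0.1433 m³/s
Q = Σ q = 1.178 m³/s

1.18 m³/s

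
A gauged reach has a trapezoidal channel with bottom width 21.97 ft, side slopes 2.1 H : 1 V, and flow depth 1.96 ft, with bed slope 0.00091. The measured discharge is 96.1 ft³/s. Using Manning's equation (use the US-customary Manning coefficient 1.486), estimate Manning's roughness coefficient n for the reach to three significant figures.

0.0332

A = (b + z·y)·y = (21.97 + 2.1×1.96)×1.96 = 51.13 ft²
P = b + 2y√(1+z²) = 21.97 + 2×1.96×√(1+2.1²) = 31.09 ft
R = A/P = 51.13/31.09 = 1.645 ft
n = (1.486/Q)·A·R^(2/3)·S^(1/2) = (1.486/96.1) × 51.13 × 1.393 × 0.03017 = 0.03323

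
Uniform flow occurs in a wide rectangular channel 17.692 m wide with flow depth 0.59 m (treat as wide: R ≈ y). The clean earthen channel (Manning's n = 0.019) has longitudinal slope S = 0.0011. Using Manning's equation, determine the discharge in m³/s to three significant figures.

12.8 m³/s

A = b·y = 17.692 × 0.59 = 10.44 m²
Wide channel: R ≈ y = 0.59 m
Q = (1/n)·A·R^(2/3)·S^(1/2) = (1/0.019) × 10.44 × 0.5900^(2/3) × 0.0011^(1/2) = 12.82 m³/s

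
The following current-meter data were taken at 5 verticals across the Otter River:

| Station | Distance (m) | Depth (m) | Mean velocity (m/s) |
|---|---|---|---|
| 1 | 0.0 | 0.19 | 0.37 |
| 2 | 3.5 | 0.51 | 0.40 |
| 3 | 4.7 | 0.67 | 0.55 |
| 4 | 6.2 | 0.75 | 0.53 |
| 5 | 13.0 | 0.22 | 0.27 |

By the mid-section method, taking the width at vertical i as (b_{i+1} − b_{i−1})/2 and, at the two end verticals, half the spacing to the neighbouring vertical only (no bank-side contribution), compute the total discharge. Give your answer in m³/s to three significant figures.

w_1 = (3.5 − 0.0)/2 = 1.75 m; q_1 = 0.37 × 0.19 × 1.75 = 0.1230 m³/s
w_2 = (4.7 − 0.0)/2 = 2.35 m; q_2 = 0.40 × 0.51 × 2.35 = 0.4794 m³/s
w_3 = (6.2 − 3.5)/2 = 1.35 m; q_3 = 0.55 × 0.67 × 1.35 = 0.4975 m³/s
w_4 = (13.0 − 4.7)/2 = 4.15 m; q_4 = 0.53 × 0.75 × 4.15 = 1.650 m³/s
w_5 = (13.0 − 6.2)/2 = 3.4 m; q_5 = 0.27 × 0.22 × 3.4 = 0.2020 m³/s
Q = Σ qᵢ = 2.951 m³/s

2.95 m³/s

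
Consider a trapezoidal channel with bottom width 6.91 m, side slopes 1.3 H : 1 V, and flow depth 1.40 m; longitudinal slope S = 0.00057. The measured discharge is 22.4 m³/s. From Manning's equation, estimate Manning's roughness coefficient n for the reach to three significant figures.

A = (b + z·y)·y = (6.91 + 1.3×1.40)×1.40 = 12.22 m²
P = b + 2y√(1+z²) = 6.91 + 2×1.40×√(1+1.3²) = 11.50 m
R = A/P = 12.22/11.50 = 1.063 m
n = (1/Q)·A·R^(2/3)·S^(1/2) = (1/22.4) × 12.22 × 1.041 × 0.02387 = 0.01356

0.0136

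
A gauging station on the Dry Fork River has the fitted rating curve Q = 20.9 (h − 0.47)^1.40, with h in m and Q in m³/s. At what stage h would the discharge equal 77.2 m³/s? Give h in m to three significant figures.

h − h₀ = (Q/C)^(1/b) = (77.2/20.9)^(1/1.40) = 2.543 m
h = 0.47 + 2.543 = 3.013 m

3.01 m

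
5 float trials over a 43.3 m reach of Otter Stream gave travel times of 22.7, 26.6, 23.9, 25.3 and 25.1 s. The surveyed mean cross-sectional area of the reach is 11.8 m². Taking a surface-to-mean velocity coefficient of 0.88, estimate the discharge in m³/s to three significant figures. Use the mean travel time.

18.2 m³/s

t̄ = (22.7 + 26.6 + 23.9 + 25.3 + 25.1) / 5 = 24.72 s
v_surface = L / t̄ = 43.3 / 24.72 = 1.752 m/s
v_mean = 0.88 × 1.752 = 1.541 m/s
Q = A × v_mean = 11.8 × 1.541 = 18.19 m³/s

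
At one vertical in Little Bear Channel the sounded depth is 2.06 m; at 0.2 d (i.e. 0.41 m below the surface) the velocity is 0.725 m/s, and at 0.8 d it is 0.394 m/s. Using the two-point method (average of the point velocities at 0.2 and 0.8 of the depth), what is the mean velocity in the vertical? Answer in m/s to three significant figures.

v̄ = (0.725 + 0.394) / 2 = 0.5595 m/s

0.560 m/s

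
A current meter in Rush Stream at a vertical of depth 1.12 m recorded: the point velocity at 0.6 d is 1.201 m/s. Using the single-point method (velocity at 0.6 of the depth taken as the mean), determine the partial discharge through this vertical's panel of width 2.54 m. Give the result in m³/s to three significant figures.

v̄ = v₀.₆ = 1.201 m/s
q = v̄ × d × w = 1.201 × 1.12 × 2.54 = 3.417 m³/s

3.42 m³/s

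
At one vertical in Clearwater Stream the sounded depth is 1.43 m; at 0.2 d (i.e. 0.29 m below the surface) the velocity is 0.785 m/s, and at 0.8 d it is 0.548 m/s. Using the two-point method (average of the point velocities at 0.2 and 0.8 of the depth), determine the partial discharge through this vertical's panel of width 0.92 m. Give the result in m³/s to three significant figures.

v̄ = (0.785 + 0.548) / 2 = 0.6665 m/s
q = v̄ × d × w = 0.6665 × 1.43 × 0.92 = 0.8768 m³/s

0.877 m³/s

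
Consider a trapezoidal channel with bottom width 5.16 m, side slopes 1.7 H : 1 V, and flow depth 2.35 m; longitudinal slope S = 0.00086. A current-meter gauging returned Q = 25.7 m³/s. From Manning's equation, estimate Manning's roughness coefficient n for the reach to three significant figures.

0.0320

A = (b + z·y)·y = (5.16 + 1.7×2.35)×2.35 = 21.51 m²
P = b + 2y√(1+z²) = 5.16 + 2×2.35×√(1+1.7²) = 14.43 m
R = A/P = 21.51/14.43 = 1.491 m
n = (1/Q)·A·R^(2/3)·S^(1/2) = (1/25.7) × 21.51 × 1.305 × 0.02933 = 0.03204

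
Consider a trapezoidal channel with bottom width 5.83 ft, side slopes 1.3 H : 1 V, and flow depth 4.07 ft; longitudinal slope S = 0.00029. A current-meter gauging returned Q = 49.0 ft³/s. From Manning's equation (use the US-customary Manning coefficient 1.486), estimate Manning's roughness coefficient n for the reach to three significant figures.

0.0414

A = (b + z·y)·y = (5.83 + 1.3×4.07)×4.07 = 45.26 ft²
P = b + 2y√(1+z²) = 5.83 + 2×4.07×√(1+1.3²) = 19.18 ft
R = A/P = 45.26/19.18 = 2.360 ft
n = (1.486/Q)·A·R^(2/3)·S^(1/2) = (1.486/49.0) × 45.26 × 1.772 × 0.01703 = 0.04143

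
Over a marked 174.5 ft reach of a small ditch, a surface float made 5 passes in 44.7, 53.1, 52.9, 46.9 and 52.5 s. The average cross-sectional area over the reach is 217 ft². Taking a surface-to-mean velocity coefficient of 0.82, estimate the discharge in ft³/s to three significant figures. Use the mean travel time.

621 ft³/s

t̄ = (44.7 + 53.1 + 52.9 + 46.9 + 52.5) / 5 = 50.02 s
v_surface = L / t̄ = 174.5 / 50.02 = 3.489 ft/s
v_mean = 0.82 × 3.489 = 2.861 ft/s
Q = A × v_mean = 217 × 2.861 = 620.8 ft³/s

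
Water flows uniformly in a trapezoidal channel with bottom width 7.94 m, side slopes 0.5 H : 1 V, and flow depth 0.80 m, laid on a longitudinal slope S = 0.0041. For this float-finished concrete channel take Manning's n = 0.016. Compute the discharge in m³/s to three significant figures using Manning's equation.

20.8 m³/s

A = (b + z·y)·y = (7.94 + 0.5×0.80)×0.80 = 6.672 m²
P = b + 2y√(1+z²) = 7.94 + 2×0.80×√(1+0.5²) = 9.729 m
R = A/P = 6.672/9.729 = 0.6858 m
Q = (1/n)·A·R^(2/3)·S^(1/2) = (1/0.016) × 6.672 × 0.6858^(2/3) × 0.0041^(1/2) = 20.76 m³/s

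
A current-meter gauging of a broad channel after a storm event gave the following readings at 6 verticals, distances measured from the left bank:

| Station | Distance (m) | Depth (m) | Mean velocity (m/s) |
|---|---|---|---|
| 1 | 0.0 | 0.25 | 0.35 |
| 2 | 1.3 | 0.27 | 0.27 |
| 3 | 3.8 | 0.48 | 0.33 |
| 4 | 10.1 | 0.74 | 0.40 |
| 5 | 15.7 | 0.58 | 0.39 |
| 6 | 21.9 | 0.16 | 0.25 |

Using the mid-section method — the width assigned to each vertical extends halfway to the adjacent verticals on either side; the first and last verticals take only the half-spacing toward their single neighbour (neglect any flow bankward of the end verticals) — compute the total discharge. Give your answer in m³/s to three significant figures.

w_1 = (1.3 − 0.0)/2 = 0.65 m; q_1 = 0.35 × 0.25 × 0.65 = 0.05688 m³/s
w_2 = (3.8 − 0.0)/2 = 1.9 m; q_2 = 0.27 × 0.27 × 1.9 = 0.1385 m³/s
w_3 = (10.1 − 1.3)/2 = 4.4 m; q_3 = 0.33 × 0.48 × 4.4 = 0.6970 m³/s
w_4 = (15.7 − 3.8)/2 = 5.95 m; q_4 = 0.40 × 0.74 × 5.95 = 1.761 m³/s
w_5 = (21.9 − 10.1)/2 = 5.9 m; q_5 = 0.39 × 0.58 × 5.9 = 1.335 m³/s
w_6 = (21.9 − 15.7)/2 = 3.1 m; q_6 = 0.25 × 0.16 × 3.1 = 0.1240 m³/s
Q = Σ qᵢ = 4.112 m³/s

4.11 m³/s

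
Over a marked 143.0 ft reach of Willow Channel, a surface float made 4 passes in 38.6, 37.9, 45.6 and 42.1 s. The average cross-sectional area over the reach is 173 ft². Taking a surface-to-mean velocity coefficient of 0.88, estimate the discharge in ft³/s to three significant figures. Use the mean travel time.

530 ft³/s

t̄ = (38.6 + 37.9 + 45.6 + 42.1) / 4 = 41.05 s
v_surface = L / t̄ = 143.0 / 41.05 = 3.484 ft/s
v_mean = 0.88 × 3.484 = 3.066 ft/s
Q = A × v_mean = 173 × 3.066 = 530.3 ft³/s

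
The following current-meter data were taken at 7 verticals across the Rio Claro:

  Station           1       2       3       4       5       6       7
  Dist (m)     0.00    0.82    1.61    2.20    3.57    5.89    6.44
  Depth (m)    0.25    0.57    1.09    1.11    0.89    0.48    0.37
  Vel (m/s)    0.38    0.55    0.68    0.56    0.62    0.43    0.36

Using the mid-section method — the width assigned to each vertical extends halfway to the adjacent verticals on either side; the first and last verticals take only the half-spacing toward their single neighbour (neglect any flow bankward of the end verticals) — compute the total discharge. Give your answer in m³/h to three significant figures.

w_1 = (0.82 − 0.00)/2 = 0.41 m; q_1 = 0.38 × 0.25 × 0.41 = 0.03895 m³/s
w_2 = (1.61 − 0.00)/2 = 0.805 m; q_2 = 0.55 × 0.57 × 0.805 = 0.2524 m³/s
w_3 = (2.20 − 0.82)/2 = 0.69 m; q_3 = 0.68 × 1.09 × 0.69 = 0.5114 m³/s
w_4 = (3.57 − 1.61)/2 = 0.98 m; q_4 = 0.56 × 1.11 × 0.98 = 0.6092 m³/s
w_5 = (5.89 − 2.20)/2 = 1.845 m; q_5 = 0.62 × 0.89 × 1.845 = 1.018 m³/s
w_6 = (6.44 − 3.57)/2 = 1.435 m; q_6 = 0.43 × 0.48 × 1.435 = 0.2962 m³/s
w_7 = (6.44 − 5.89)/2 = 0.275 m; q_7 = 0.36 × 0.37 × 0.275 = 0.03663 m³/s
Q = Σ qᵢ = 2.763 m³/s
= 2.763 × 3600 = 9946 m³/h

9950 m³/h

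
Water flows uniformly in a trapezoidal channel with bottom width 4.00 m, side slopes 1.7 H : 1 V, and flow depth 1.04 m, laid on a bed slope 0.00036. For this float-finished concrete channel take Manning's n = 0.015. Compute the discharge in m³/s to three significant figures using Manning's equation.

A = (b + z·y)·y = (4.00 + 1.7×1.04)×1.04 = 5.999 m²
P = b + 2y√(1+z²) = 4.00 + 2×1.04×√(1+1.7²) = 8.102 m
R = A/P = 5.999/8.102 = 0.7404 m
Q = (1/n)·A·R^(2/3)·S^(1/2) = (1/0.015) × 5.999 × 0.7404^(2/3) × 0.00036^(1/2) = 6.210 m³/s

6.21 m³/s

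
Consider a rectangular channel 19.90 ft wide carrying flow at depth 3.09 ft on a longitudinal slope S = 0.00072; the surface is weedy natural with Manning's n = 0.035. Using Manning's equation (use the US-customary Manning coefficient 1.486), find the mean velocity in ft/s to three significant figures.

2.02 ft/s

A = b·y = 19.90 × 3.09 = 61.49 ft²
P = b + 2y = 19.90 + 2×3.09 = 26.08 ft
R = A/P = 61.49/26.08 = 2.358 ft
Q = (1.486/n)·A·R^(2/3)·S^(1/2) = (1.486/0.035) × 61.49 × 2.358^(2/3) × 0.00072^(1/2) = 124.1 ft³/s
V = Q/A = 124.1/61.49 = 2.018 ft/s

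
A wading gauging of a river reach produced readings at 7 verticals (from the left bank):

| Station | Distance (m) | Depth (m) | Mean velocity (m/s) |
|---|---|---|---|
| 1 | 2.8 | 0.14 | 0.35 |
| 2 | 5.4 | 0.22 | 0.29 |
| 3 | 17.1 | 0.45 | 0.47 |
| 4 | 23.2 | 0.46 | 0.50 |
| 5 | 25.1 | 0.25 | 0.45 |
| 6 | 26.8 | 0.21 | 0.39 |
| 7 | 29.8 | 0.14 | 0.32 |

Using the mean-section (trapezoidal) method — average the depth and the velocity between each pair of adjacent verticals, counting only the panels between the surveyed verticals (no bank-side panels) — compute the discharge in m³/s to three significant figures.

Panel 1-2: Δb = 2.6 m, d̄ = (0.14+0.22)/2 = 0.18, v̄ = (0.35+0.29)/2 = 0.32 → q = 2.6×0.18×0.32 = 0.1498 m³/s
Panel 2-3: Δb = 11.7 m, d̄ = (0.22+0.45)/2 = 0.335, v̄ = (0.29+0.47)/2 = 0.38 → q = 11.7×0.335×0.38 = 1.489 m³/s
Panel 3-4: Δb = 6.1 m, d̄ = (0.45+0.46)/2 = 0.455, v̄ = (0.47+0.50)/2 = 0.485 → q = 6.1×0.455×0.485 = 1.346 m³/s
Panel 4-5: Δb = 1.9 m, d̄ = (0.46+0.25)/2 = 0.355, v̄ = (0.50+0.45)/2 = 0.475 → q = 1.9×0.355×0.475 = 0.3204 m³/s
Panel 5-6: Δb = 1.7 m, d̄ = (0.25+0.21)/2 = 0.23, v̄ = (0.45+0.39)/2 = 0.42 → q = 1.7×0.23×0.42 = 0.1642 m³/s
Panel 6-7: Δb = 3 m, d̄ = (0.21+0.14)/2 = 0.175, v̄ = (0.39+0.32)/2 = 0.355 → q = 3×0.175×0.355 = 0.1864 m³/s
Q = Σ q = 3.656 m³/s

3.66 m³/s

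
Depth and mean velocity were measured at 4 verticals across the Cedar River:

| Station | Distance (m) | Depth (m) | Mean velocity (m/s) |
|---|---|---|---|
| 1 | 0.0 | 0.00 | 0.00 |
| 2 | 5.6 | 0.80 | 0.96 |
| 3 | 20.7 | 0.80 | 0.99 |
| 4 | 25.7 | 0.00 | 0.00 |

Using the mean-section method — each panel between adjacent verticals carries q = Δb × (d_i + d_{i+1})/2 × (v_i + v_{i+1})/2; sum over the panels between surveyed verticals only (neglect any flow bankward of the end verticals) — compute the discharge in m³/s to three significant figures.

13.8 m³/s

Panel 1-2: Δb = 5.6 m, d̄ = (0.00+0.80)/2 = 0.4, v̄ = (0.00+0.96)/2 = 0.48 → q = 5.6×0.4×0.48 = 1.075 m³/s
Panel 2-3: Δb = 15.1 m, d̄ = (0.80+0.80)/2 = 0.8, v̄ = (0.96+0.99)/2 = 0.975 → q = 15.1×0.8×0.975 = 11.78 m³/s
Panel 3-4: Δb = 5 m, d̄ = (0.80+0.00)/2 = 0.4, v̄ = (0.99+0.00)/2 = 0.495 → q = 5×0.4×0.495 = 0.9900 m³/s
Q = Σ q = 13.84 m³/s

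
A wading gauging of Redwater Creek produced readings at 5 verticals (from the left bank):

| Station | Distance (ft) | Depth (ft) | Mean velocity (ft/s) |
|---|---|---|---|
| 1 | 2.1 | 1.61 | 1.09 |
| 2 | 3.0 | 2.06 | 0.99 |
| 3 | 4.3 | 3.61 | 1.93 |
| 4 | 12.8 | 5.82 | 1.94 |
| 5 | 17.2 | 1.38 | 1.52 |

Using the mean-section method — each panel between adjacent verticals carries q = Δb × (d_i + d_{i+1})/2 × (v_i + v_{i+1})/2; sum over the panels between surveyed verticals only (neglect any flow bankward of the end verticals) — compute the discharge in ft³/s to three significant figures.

112 ft³/s

Panel 1-2: Δb = 0.9 ft, d̄ = (1.61+2.06)/2 = 1.835, v̄ = (1.09+0.99)/2 = 1.04 → q = 0.9×1.835×1.04 = 1.718 ft³/s
Panel 2-3: Δb = 1.3 ft, d̄ = (2.06+3.61)/2 = 2.835, v̄ = (0.99+1.93)/2 = 1.46 → q = 1.3×2.835×1.46 = 5.381 ft³/s
Panel 3-4: Δb = 8.5 ft, d̄ = (3.61+5.82)/2 = 4.715, v̄ = (1.93+1.94)/2 = 1.935 → q = 8.5×4.715×1.935 = 77.55 ft³/s
Panel 4-5: Δb = 4.4 ft, d̄ = (5.82+1.38)/2 = 3.6, v̄ = (1.94+1.52)/2 = 1.73 → q = 4.4×3.6×1.73 = 27.40 ft³/s
Q = Σ q = 112.1 ft³/s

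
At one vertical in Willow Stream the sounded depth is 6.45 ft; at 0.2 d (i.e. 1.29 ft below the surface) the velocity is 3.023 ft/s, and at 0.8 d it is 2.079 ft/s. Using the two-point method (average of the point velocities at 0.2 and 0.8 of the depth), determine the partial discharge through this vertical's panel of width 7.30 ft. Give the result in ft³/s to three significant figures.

v̄ = (3.023 + 2.079) / 2 = 2.551 ft/s
q = v̄ × d × w = 2.551 × 6.45 × 7.30 = 120.1 ft³/s

120 ft³/s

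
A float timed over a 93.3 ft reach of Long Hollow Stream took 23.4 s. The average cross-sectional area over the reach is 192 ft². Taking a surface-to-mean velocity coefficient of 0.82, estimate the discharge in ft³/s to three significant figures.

628 ft³/s

v_surface = L / t̄ = 93.3 / 23.4 = 3.987 ft/s
v_mean = 0.82 × 3.987 = 3.269 ft/s
Q = A × v_mean = 192 × 3.269 = 627.7 ft³/s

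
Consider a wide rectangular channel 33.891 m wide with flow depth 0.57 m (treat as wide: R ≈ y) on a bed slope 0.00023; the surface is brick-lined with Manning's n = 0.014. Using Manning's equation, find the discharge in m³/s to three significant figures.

A = b·y = 33.891 × 0.57 = 19.32 m²
Wide channel: R ≈ y = 0.57 m
Q = (1/n)·A·R^(2/3)·S^(1/2) = (1/0.014) × 19.32 × 0.5700^(2/3) × 0.00023^(1/2) = 14.39 m³/s

14.4 m³/s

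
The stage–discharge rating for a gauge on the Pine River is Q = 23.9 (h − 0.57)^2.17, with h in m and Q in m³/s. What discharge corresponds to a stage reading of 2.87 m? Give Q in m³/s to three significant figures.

Q = 23.9 × (2.87 − 0.57)^2.17 = 23.9 × 2.3^2.17 = 145.7 m³/s

146 m³/s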